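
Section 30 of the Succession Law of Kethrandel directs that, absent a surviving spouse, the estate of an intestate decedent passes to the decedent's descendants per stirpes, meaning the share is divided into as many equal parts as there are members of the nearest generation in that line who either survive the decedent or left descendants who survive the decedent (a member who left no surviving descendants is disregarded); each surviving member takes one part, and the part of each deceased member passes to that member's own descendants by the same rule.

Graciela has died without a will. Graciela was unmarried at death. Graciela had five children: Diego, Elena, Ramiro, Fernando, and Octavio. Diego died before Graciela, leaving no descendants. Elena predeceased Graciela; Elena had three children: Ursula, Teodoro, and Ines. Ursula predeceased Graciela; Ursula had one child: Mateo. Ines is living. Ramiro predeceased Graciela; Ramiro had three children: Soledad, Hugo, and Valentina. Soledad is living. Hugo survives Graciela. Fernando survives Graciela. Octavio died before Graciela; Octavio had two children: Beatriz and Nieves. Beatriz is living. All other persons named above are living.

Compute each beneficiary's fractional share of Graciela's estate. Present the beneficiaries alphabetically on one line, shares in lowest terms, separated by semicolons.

Beatriz 1/8; Fernando 1/4; Hugo 1/12; Ines 1/12; Mateo 1/12; Nieves 1/8; Soledad 1/12; Teodoro 1/12; Valentina 1/12

There is no surviving spouse, so the entire estate passes to Graciela's descendants per stirpes.
Diego left no surviving issue, so that branch lapses and is disregarded.
The estate is divided into 4 equal shares of 1/4 among Elena, Ramiro, Fernando, Octavio.
Elena predeceased; the 1/4 allotted to Elena's branch passes to Elena's issue by representation.
The 1/4 is divided into 3 equal shares of 1/12 among Ursula, Teodoro, Ines.
Ursula predeceased; the 1/12 allotted to Ursula's branch passes to Ursula's issue by representation.
Mateo is the sole taker at this level and receives the full 1/12.
Teodoro is living and takes 1/12.
Ines is living and takes 1/12.
Ramiro predeceased; the 1/4 allotted to Ramiro's branch passes to Ramiro's issue by representation.
The 1/4 is divided into 3 equal shares of 1/12 among Soledad, Hugo, Valentina.
Soledad is living and takes 1/12.
Hugo is living and takes 1/12.
Valentina is living and takes 1/12.
Fernando is living and takes 1/4.
Octavio predeceased; the 1/4 allotted to Octavio's branch passes to Octavio's issue by representation.
The 1/4 is divided into 2 equal shares of 1/8 among Beatriz, Nieves.
Beatriz is living and takes 1/8.
Nieves is living and takes 1/8.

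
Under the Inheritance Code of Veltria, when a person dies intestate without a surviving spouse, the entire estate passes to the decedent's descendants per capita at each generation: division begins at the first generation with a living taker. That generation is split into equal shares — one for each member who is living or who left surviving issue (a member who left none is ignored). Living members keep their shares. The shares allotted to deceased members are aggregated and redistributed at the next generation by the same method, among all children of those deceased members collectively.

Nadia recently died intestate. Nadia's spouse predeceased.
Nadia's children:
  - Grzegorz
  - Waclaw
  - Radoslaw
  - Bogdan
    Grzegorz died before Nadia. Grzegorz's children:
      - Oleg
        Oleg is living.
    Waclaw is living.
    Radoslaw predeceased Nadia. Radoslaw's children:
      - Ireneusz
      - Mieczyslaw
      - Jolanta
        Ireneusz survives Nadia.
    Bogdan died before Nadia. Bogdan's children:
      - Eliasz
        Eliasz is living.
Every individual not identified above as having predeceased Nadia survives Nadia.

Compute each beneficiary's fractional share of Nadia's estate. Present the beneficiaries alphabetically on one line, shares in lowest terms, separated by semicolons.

Eliasz 3/20; Ireneusz 3/20; Jolanta 3/20; Mieczyslaw 3/20; Oleg 3/20; Waclaw 1/4

There is no surviving spouse, so the entire estate passes to Nadia's descendants per capita at each generation.
At generation 1 (Grzegorz, Waclaw, Radoslaw, Bogdan) there are 4 shares of (1)/4 = 1/4 each.
Living: Waclaw — each takes 1/4.
Deceased: Grzegorz, Radoslaw, and Bogdan. Their combined 3/4 is pooled and carried to generation 2.
At generation 2 (Oleg, Ireneusz, Mieczyslaw, Jolanta, Eliasz) there are 5 shares of (3/4)/5 = 3/20 each.
Living: Oleg, Ireneusz, Mieczyslaw, Jolanta, and Eliasz — each takes 3/20.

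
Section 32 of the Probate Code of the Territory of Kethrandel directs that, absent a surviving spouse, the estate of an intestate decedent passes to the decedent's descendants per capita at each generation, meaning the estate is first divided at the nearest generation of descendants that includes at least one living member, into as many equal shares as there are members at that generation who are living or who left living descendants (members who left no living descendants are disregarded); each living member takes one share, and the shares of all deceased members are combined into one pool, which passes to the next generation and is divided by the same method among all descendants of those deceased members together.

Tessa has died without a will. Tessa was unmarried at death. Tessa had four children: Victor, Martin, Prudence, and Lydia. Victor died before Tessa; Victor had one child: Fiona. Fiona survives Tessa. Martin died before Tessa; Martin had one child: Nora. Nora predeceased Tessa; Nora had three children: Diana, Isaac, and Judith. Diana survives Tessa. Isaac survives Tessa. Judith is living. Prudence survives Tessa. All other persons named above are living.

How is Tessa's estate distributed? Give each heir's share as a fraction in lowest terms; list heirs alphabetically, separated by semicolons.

Diana 1/12; Fiona 1/4; Isaac 1/12; Judith 1/12; Lydia 1/4; Prudence 1/4

There is no surviving spouse, so the entire estate passes to Tessa's descendants per capita at each generation.
At generation 1 (Victor, Martin, Prudence, Lydia) there are 4 shares of (1)/4 = 1/4 each.
Living: Prudence and Lydia — each takes 1/4.
Deceased: Victor and Martin. Their combined 1/2 is pooled and carried to generation 2.
At generation 2 (Fiona, Nora) there are 2 shares of (1/2)/2 = 1/4 each.
Living: Fiona — each takes 1/4.
Deceased: Nora. That 1/4 share is carried to generation 3.
At generation 3 (Diana, Isaac, Judith) there are 3 shares of (1/4)/3 = 1/12 each.
Living: Diana, Isaac, and Judith — each takes 1/12.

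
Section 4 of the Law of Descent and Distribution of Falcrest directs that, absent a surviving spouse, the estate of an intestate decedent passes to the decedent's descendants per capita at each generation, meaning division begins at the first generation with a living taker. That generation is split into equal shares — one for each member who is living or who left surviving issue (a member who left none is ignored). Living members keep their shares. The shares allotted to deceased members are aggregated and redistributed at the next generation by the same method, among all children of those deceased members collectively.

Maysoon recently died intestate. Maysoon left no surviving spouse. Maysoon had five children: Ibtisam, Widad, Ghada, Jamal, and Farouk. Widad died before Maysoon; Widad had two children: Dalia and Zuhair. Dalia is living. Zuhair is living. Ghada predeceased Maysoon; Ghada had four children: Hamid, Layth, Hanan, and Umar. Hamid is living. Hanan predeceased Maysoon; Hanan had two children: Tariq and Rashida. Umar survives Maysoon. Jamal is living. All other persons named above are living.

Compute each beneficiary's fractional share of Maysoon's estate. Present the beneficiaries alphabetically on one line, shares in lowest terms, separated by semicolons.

There is no surviving spouse, so the entire estate passes to Maysoon's descendants per capita at each generation.
At generation 1 (Ibtisam, Widad, Ghada, Jamal, Farouk) there are 5 shares of (1)/5 = 1/5 each.
Living: Ibtisam, Jamal, and Farouk — each takes 1/5.
Deceased: Widad and Ghada. Their combined 2/5 is pooled and carried to generation 2.
At generation 2 (Dalia, Zuhair, Hamid, Layth, Hanan, Umar) there are 6 shares of (2/5)/6 = 1/15 each.
Living: Dalia, Zuhair, Hamid, Layth, and Umar — each takes 1/15.
Deceased: Hanan. That 1/15 share is carried to generation 3.
At generation 3 (Tariq, Rashida) there are 2 shares of (1/15)/2 = 1/30 each.
Living: Tariq and Rashida — each takes 1/30.

Dalia 1/15; Farouk 1/5; Hamid 1/15; Ibtisam 1/5; Jamal 1/5; Layth 1/15; Rashida 1/30; Tariq 1/30; Umar 1/15; Zuhair 1/15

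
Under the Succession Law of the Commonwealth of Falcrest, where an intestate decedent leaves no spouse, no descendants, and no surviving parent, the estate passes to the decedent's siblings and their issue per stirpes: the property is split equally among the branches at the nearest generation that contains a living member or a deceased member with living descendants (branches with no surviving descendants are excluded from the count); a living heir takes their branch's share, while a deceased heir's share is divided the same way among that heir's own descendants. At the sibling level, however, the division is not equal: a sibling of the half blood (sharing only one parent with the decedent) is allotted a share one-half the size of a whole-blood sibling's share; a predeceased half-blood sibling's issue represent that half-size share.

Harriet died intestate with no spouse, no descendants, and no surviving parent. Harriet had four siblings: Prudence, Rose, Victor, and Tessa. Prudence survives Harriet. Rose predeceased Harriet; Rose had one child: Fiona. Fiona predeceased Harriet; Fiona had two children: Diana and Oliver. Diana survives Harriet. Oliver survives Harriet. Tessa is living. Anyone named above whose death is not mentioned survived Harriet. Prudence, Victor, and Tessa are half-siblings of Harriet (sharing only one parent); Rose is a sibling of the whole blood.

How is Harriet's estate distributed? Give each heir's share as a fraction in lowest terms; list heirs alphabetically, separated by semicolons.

No spouse, descendants, or parent survives, so the estate passes to Harriet's siblings per stirpes.
Half-blood siblings count for one-half the weight of whole-blood siblings at the initial division.
Dividing 1 in proportion to weights (total weight 5/2): Prudence (weight 1/2) → 1/5; Rose (weight 1) → 2/5; Victor (weight 1/2) → 1/5; Tessa (weight 1/2) → 1/5.
Prudence is living and takes 1/5.
Rose predeceased; the 2/5 allotted to Rose's branch passes to Rose's issue by representation.
Fiona's line is the sole branch at this level, so the full 2/5 passes to Fiona's issue by representation.
The 2/5 is divided into 2 equal shares of 1/5 among Diana, Oliver.
Diana is living and takes 1/5.
Oliver is living and takes 1/5.
Victor is living and takes 1/5.
Tessa is living and takes 1/5.

Diana 1/5; Oliver 1/5; Prudence 1/5; Tessa 1/5; Victor 1/5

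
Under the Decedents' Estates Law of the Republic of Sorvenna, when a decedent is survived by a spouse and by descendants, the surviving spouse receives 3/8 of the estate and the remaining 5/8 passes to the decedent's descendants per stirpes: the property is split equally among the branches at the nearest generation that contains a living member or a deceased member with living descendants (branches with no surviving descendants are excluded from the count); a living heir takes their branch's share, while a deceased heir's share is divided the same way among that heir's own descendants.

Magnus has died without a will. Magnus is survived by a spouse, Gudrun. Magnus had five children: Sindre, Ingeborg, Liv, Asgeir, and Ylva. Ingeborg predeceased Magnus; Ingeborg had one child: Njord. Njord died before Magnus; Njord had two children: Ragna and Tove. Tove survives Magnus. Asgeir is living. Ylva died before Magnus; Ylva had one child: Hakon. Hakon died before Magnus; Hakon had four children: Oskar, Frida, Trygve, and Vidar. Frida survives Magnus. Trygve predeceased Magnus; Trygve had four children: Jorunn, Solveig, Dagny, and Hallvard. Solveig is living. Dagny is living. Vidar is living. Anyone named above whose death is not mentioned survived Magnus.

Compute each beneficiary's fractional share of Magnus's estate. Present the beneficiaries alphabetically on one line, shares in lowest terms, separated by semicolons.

Gudrun, as surviving spouse, takes 3/8.
The remaining 5/8 passes to Magnus's descendants per stirpes.
The 5/8 is divided into 5 equal shares of 1/8 among Sindre, Ingeborg, Liv, Asgeir, Ylva.
Sindre is living and takes 1/8.
Ingeborg predeceased; the 1/8 allotted to Ingeborg's branch passes to Ingeborg's issue by representation.
Njord's line is the sole branch at this level, so the full 1/8 passes to Njord's issue by representation.
The 1/8 is divided into 2 equal shares of 1/16 among Ragna, Tove.
Ragna is living and takes 1/16.
Tove is living and takes 1/16.
Liv is living and takes 1/8.
Asgeir is living and takes 1/8.
Ylva predeceased; the 1/8 allotted to Ylva's branch passes to Ylva's issue by representation.
Hakon's line is the sole branch at this level, so the full 1/8 passes to Hakon's issue by representation.
The 1/8 is divided into 4 equal shares of 1/32 among Oskar, Frida, Trygve, Vidar.
Oskar is living and takes 1/32.
Frida is living and takes 1/32.
Trygve predeceased; the 1/32 allotted to Trygve's branch passes to Trygve's issue by representation.
The 1/32 is divided into 4 equal shares of 1/128 among Jorunn, Solveig, Dagny, Hallvard.
Jorunn is living and takes 1/128.
Solveig is living and takes 1/128.
Dagny is living and takes 1/128.
Hallvard is living and takes 1/128.
Vidar is living and takes 1/32.

Asgeir 1/8; Dagny 1/128; Frida 1/32; Gudrun 3/8; Hallvard 1/128; Jorunn 1/128; Liv 1/8; Oskar 1/32; Ragna 1/16; Sindre 1/8; Solveig 1/128; Tove 1/16; Vidar 1/32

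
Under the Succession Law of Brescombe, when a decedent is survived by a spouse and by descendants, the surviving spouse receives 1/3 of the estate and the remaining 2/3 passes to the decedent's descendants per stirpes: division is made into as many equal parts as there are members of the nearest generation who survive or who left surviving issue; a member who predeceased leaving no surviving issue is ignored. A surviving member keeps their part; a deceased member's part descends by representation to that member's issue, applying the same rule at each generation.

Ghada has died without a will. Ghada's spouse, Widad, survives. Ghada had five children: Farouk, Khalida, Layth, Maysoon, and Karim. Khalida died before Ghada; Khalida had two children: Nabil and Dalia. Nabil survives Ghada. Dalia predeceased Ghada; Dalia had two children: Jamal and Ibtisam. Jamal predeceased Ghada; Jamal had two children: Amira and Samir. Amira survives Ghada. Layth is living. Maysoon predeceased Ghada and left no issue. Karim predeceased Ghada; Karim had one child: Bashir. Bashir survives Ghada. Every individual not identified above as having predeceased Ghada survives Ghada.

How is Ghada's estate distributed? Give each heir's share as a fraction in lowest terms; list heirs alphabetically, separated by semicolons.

Widad, as surviving spouse, takes 1/3.
The remaining 2/3 passes to Ghada's descendants per stirpes.
Maysoon left no surviving issue, so that branch lapses and is disregarded.
The 2/3 is divided into 4 equal shares of 1/6 among Farouk, Khalida, Layth, Karim.
Farouk is living and takes 1/6.
Khalida predeceased; the 1/6 allotted to Khalida's branch passes to Khalida's issue by representation.
The 1/6 is divided into 2 equal shares of 1/12 among Nabil, Dalia.
Nabil is living and takes 1/12.
Dalia predeceased; the 1/12 allotted to Dalia's branch passes to Dalia's issue by representation.
The 1/12 is divided into 2 equal shares of 1/24 among Jamal, Ibtisam.
Jamal predeceased; the 1/24 allotted to Jamal's branch passes to Jamal's issue by representation.
The 1/24 is divided into 2 equal shares of 1/48 among Amira, Samir.
Amira is living and takes 1/48.
Samir is living and takes 1/48.
Ibtisam is living and takes 1/24.
Layth is living and takes 1/6.
Karim predeceased; the 1/6 allotted to Karim's branch passes to Karim's issue by representation.
Bashir is the sole taker at this level and receives the full 1/6.

Amira 1/48; Bashir 1/6; Farouk 1/6; Ibtisam 1/24; Layth 1/6; Nabil 1/12; Samir 1/48; Widad 1/3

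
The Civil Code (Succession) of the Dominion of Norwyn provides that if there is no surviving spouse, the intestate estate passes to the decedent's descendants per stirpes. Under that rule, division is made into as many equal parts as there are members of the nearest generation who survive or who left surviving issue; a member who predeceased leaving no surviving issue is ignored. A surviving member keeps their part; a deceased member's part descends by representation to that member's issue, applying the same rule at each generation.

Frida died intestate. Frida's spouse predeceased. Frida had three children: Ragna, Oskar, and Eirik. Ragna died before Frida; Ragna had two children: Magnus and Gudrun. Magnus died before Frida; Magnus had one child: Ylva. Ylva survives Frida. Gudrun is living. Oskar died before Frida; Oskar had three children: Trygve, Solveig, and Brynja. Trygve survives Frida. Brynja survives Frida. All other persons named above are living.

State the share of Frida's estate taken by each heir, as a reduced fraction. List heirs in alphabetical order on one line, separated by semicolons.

Brynja 1/9; Eirik 1/3; Gudrun 1/6; Solveig 1/9; Trygve 1/9; Ylva 1/6

There is no surviving spouse, so the entire estate passes to Frida's descendants per stirpes.
The estate is divided into 3 equal shares of 1/3 among Ragna, Oskar, Eirik.
Ragna predeceased; the 1/3 allotted to Ragna's branch passes to Ragna's issue by representation.
The 1/3 is divided into 2 equal shares of 1/6 among Magnus, Gudrun.
Magnus predeceased; the 1/6 allotted to Magnus's branch passes to Magnus's issue by representation.
Ylva is the sole taker at this level and receives the full 1/6.
Gudrun is living and takes 1/6.
Oskar predeceased; the 1/3 allotted to Oskar's branch passes to Oskar's issue by representation.
The 1/3 is divided into 3 equal shares of 1/9 among Trygve, Solveig, Brynja.
Trygve is living and takes 1/9.
Solveig is living and takes 1/9.
Brynja is living and takes 1/9.
Eirik is living and takes 1/3.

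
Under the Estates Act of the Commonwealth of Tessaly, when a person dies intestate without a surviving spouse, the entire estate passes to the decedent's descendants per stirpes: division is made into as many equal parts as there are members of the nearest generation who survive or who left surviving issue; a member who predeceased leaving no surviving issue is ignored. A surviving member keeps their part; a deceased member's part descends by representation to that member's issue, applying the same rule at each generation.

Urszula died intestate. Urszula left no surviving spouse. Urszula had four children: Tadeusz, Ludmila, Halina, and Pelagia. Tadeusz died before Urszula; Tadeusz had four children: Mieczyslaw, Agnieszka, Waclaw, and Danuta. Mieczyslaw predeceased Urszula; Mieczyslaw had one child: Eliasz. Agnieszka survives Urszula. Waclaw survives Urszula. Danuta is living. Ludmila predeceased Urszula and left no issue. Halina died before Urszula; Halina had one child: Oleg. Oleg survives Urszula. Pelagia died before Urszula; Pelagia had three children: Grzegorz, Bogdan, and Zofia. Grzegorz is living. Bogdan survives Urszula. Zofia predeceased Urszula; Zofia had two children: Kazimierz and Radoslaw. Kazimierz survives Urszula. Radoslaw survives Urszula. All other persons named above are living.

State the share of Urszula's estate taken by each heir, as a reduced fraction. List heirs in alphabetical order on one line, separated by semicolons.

There is no surviving spouse, so the entire estate passes to Urszula's descendants per stirpes.
Ludmila left no surviving issue, so that branch lapses and is disregarded.
The estate is divided into 3 equal shares of 1/3 among Tadeusz, Halina, Pelagia.
Tadeusz predeceased; the 1/3 allotted to Tadeusz's branch passes to Tadeusz's issue by representation.
The 1/3 is divided into 4 equal shares of 1/12 among Mieczyslaw, Agnieszka, Waclaw, Danuta.
Mieczyslaw predeceased; the 1/12 allotted to Mieczyslaw's branch passes to Mieczyslaw's issue by representation.
Eliasz is the sole taker at this level and receives the full 1/12.
Agnieszka is living and takes 1/12.
Waclaw is living and takes 1/12.
Danuta is living and takes 1/12.
Halina predeceased; the 1/3 allotted to Halina's branch passes to Halina's issue by representation.
Oleg is the sole taker at this level and receives the full 1/3.
Pelagia predeceased; the 1/3 allotted to Pelagia's branch passes to Pelagia's issue by representation.
The 1/3 is divided into 3 equal shares of 1/9 among Grzegorz, Bogdan, Zofia.
Grzegorz is living and takes 1/9.
Bogdan is living and takes 1/9.
Zofia predeceased; the 1/9 allotted to Zofia's branch passes to Zofia's issue by representation.
The 1/9 is divided into 2 equal shares of 1/18 among Kazimierz, Radoslaw.
Kazimierz is living and takes 1/18.
Radoslaw is living and takes 1/18.

Agnieszka 1/12; Bogdan 1/9; Danuta 1/12; Eliasz 1/12; Grzegorz 1/9; Kazimierz 1/18; Oleg 1/3; Radoslaw 1/18; Waclaw 1/12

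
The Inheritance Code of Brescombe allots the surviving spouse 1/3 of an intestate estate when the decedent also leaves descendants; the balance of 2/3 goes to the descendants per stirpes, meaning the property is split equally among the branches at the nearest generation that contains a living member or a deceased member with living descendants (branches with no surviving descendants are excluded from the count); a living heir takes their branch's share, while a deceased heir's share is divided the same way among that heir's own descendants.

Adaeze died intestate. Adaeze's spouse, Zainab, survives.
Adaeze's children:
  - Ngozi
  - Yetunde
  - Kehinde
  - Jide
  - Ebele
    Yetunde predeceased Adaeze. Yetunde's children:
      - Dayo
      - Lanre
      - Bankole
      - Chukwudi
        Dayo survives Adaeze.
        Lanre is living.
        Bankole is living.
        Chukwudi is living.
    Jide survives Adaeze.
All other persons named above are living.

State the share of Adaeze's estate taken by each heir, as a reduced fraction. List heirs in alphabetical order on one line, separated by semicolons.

Bankole 1/30; Chukwudi 1/30; Dayo 1/30; Ebele 2/15; Jide 2/15; Kehinde 2/15; Lanre 1/30; Ngozi 2/15; Zainab 1/3

Zainab, as surviving spouse, takes 1/3.
The remaining 2/3 passes to Adaeze's descendants per stirpes.
The 2/3 is divided into 5 equal shares of 2/15 among Ngozi, Yetunde, Kehinde, Jide, Ebele.
Ngozi is living and takes 2/15.
Yetunde predeceased; the 2/15 allotted to Yetunde's branch passes to Yetunde's issue by representation.
The 2/15 is divided into 4 equal shares of 1/30 among Dayo, Lanre, Bankole, Chukwudi.
Dayo is living and takes 1/30.
Lanre is living and takes 1/30.
Bankole is living and takes 1/30.
Chukwudi is living and takes 1/30.
Kehinde is living and takes 2/15.
Jide is living and takes 2/15.
Ebele is living and takes 2/15.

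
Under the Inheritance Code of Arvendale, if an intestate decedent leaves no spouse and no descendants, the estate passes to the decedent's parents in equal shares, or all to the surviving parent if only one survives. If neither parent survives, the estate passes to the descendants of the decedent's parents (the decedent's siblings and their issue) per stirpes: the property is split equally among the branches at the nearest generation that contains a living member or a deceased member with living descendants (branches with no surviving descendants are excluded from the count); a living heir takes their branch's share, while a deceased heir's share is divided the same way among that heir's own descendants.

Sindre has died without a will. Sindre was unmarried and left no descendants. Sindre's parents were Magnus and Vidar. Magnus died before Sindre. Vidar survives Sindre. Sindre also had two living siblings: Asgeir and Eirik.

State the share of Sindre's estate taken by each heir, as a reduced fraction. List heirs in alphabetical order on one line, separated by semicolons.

Only one parent, Vidar, survives, so Vidar takes the entire estate. The siblings take nothing because a surviving parent has priority.

Vidar 1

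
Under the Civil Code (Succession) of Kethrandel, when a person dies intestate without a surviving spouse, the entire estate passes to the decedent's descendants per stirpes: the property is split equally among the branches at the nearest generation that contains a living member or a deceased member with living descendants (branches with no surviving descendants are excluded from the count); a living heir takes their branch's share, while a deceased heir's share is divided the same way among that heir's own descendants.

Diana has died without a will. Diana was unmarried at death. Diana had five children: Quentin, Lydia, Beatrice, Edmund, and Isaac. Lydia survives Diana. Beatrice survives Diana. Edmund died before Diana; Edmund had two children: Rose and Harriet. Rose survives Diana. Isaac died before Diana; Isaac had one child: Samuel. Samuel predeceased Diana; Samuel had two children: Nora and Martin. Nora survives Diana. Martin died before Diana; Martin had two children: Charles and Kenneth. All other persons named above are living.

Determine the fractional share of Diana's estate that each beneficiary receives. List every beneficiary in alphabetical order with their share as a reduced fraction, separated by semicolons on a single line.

There is no surviving spouse, so the entire estate passes to Diana's descendants per stirpes.
The estate is divided into 5 equal shares of 1/5 among Quentin, Lydia, Beatrice, Edmund, Isaac.
Quentin is living and takes 1/5.
Lydia is living and takes 1/5.
Beatrice is living and takes 1/5.
Edmund predeceased; the 1/5 allotted to Edmund's branch passes to Edmund's issue by representation.
The 1/5 is divided into 2 equal shares of 1/10 among Rose, Harriet.
Rose is living and takes 1/10.
Harriet is living and takes 1/10.
Isaac predeceased; the 1/5 allotted to Isaac's branch passes to Isaac's issue by representation.
Samuel's line is the sole branch at this level, so the full 1/5 passes to Samuel's issue by representation.
The 1/5 is divided into 2 equal shares of 1/10 among Nora, Martin.
Nora is living and takes 1/10.
Martin predeceased; the 1/10 allotted to Martin's branch passes to Martin's issue by representation.
The 1/10 is divided into 2 equal shares of 1/20 among Charles, Kenneth.
Charles is living and takes 1/20.
Kenneth is living and takes 1/20.

Beatrice 1/5; Charles 1/20; Harriet 1/10; Kenneth 1/20; Lydia 1/5; Nora 1/10; Quentin 1/5; Rose 1/10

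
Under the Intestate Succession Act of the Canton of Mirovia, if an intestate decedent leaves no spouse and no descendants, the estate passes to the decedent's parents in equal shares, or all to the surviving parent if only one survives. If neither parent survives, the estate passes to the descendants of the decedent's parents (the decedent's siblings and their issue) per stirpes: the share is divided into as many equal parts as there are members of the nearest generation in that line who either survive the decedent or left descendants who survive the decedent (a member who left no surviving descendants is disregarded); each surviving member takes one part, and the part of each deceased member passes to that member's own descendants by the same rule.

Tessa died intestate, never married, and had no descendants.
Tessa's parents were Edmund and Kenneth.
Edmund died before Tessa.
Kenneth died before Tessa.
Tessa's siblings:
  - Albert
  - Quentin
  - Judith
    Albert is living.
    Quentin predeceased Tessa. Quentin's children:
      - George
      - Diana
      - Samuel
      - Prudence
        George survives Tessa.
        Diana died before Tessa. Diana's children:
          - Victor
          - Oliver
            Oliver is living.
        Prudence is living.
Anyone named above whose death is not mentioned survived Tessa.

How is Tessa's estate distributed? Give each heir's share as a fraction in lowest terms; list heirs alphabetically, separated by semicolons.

Albert 1/3; George 1/12; Judith 1/3; Oliver 1/24; Prudence 1/12; Samuel 1/12; Victor 1/24

Neither parent survives and there are no descendants, so the estate passes to Tessa's siblings and their issue per stirpes.
The estate is divided into 3 equal shares of 1/3 among Albert, Quentin, Judith.
Albert is living and takes 1/3.
Quentin predeceased; the 1/3 allotted to Quentin's branch passes to Quentin's issue by representation.
The 1/3 is divided into 4 equal shares of 1/12 among George, Diana, Samuel, Prudence.
George is living and takes 1/12.
Diana predeceased; the 1/12 allotted to Diana's branch passes to Diana's issue by representation.
The 1/12 is divided into 2 equal shares of 1/24 among Victor, Oliver.
Victor is living and takes 1/24.
Oliver is living and takes 1/24.
Samuel is living and takes 1/12.
Prudence is living and takes 1/12.
Judith is living and takes 1/3.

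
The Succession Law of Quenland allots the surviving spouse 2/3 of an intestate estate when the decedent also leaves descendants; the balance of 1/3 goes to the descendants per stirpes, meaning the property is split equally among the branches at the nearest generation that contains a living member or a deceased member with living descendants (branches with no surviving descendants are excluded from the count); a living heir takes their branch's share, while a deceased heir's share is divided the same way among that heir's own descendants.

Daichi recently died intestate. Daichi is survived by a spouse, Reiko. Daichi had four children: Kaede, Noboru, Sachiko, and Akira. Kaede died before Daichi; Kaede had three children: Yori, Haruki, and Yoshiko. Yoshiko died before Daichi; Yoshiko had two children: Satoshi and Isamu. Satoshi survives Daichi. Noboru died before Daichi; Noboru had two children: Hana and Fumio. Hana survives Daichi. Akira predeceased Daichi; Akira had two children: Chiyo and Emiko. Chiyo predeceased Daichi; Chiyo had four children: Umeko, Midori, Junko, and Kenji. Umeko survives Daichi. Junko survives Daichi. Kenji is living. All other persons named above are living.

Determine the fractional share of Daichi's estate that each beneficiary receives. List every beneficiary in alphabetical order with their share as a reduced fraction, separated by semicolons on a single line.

Emiko 1/24; Fumio 1/24; Hana 1/24; Haruki 1/36; Isamu 1/72; Junko 1/96; Kenji 1/96; Midori 1/96; Reiko 2/3; Sachiko 1/12; Satoshi 1/72; Umeko 1/96; Yori 1/36

Reiko, as surviving spouse, takes 2/3.
The remaining 1/3 passes to Daichi's descendants per stirpes.
The 1/3 is divided into 4 equal shares of 1/12 among Kaede, Noboru, Sachiko, Akira.
Kaede predeceased; the 1/12 allotted to Kaede's branch passes to Kaede's issue by representation.
The 1/12 is divided into 3 equal shares of 1/36 among Yori, Haruki, Yoshiko.
Yori is living and takes 1/36.
Haruki is living and takes 1/36.
Yoshiko predeceased; the 1/36 allotted to Yoshiko's branch passes to Yoshiko's issue by representation.
The 1/36 is divided into 2 equal shares of 1/72 among Satoshi, Isamu.
Satoshi is living and takes 1/72.
Isamu is living and takes 1/72.
Noboru predeceased; the 1/12 allotted to Noboru's branch passes to Noboru's issue by representation.
The 1/12 is divided into 2 equal shares of 1/24 among Hana, Fumio.
Hana is living and takes 1/24.
Fumio is living and takes 1/24.
Sachiko is living and takes 1/12.
Akira predeceased; the 1/12 allotted to Akira's branch passes to Akira's issue by representation.
The 1/12 is divided into 2 equal shares of 1/24 among Chiyo, Emiko.
Chiyo predeceased; the 1/24 allotted to Chiyo's branch passes to Chiyo's issue by representation.
The 1/24 is divided into 4 equal shares of 1/96 among Umeko, Midori, Junko, Kenji.
Umeko is living and takes 1/96.
Midori is living and takes 1/96.
Junko is living and takes 1/96.
Kenji is living and takes 1/96.
Emiko is living and takes 1/24.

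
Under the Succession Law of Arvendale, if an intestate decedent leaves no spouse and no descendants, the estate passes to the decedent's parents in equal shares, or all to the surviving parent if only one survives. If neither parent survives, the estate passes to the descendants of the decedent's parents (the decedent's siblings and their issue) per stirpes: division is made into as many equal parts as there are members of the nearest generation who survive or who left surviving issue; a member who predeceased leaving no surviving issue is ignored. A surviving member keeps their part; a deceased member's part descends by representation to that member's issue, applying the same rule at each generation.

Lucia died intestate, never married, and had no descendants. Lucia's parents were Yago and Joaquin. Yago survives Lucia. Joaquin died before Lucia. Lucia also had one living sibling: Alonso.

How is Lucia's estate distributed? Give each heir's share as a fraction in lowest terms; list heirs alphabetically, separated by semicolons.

Yago 1

Only one parent, Yago, survives, so Yago takes the entire estate. The siblings take nothing because a surviving parent has priority.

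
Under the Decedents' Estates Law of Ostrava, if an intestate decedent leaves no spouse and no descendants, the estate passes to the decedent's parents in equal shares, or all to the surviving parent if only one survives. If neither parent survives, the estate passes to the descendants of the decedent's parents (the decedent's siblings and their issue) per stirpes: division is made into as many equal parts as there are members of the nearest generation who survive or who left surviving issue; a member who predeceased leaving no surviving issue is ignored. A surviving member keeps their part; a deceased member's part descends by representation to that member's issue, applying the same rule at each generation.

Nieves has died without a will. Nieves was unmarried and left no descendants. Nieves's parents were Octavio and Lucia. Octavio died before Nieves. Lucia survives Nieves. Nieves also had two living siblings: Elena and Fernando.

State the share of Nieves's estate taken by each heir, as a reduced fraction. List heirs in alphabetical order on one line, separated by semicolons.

Only one parent, Lucia, survives, so Lucia takes the entire estate. The siblings take nothing because a surviving parent has priority.

Lucia 1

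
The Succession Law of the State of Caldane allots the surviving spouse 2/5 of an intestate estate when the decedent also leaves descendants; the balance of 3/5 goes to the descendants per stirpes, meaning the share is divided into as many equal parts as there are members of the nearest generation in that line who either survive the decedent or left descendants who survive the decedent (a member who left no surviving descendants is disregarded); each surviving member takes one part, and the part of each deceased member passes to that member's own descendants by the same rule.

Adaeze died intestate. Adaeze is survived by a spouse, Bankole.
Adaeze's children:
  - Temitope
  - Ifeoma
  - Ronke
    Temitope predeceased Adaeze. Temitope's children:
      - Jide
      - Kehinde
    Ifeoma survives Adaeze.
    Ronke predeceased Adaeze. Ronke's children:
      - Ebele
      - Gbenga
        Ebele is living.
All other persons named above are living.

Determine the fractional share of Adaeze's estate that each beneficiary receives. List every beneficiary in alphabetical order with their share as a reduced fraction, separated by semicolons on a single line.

Bankole 2/5; Ebele 1/10; Gbenga 1/10; Ifeoma 1/5; Jide 1/10; Kehinde 1/10

Bankole, as surviving spouse, takes 2/5.
The remaining 3/5 passes to Adaeze's descendants per stirpes.
The 3/5 is divided into 3 equal shares of 1/5 among Temitope, Ifeoma, Ronke.
Temitope predeceased; the 1/5 allotted to Temitope's branch passes to Temitope's issue by representation.
The 1/5 is divided into 2 equal shares of 1/10 among Jide, Kehinde.
Jide is living and takes 1/10.
Kehinde is living and takes 1/10.
Ifeoma is living and takes 1/5.
Ronke predeceased; the 1/5 allotted to Ronke's branch passes to Ronke's issue by representation.
The 1/5 is divided into 2 equal shares of 1/10 among Ebele, Gbenga.
Ebele is living and takes 1/10.
Gbenga is living and takes 1/10.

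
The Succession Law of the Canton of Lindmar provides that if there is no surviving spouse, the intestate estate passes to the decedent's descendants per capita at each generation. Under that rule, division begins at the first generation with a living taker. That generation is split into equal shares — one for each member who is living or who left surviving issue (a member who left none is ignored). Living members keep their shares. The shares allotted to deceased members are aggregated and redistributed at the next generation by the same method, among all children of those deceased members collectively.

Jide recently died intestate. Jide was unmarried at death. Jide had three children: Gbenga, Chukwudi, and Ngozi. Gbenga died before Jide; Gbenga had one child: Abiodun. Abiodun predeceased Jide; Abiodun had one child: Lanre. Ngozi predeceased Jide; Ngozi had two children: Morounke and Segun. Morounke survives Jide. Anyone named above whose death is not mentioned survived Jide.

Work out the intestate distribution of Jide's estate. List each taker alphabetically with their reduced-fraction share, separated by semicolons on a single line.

There is no surviving spouse, so the entire estate passes to Jide's descendants per capita at each generation.
At generation 1 (Gbenga, Chukwudi, Ngozi) there are 3 shares of (1)/3 = 1/3 each.
Living: Chukwudi — each takes 1/3.
Deceased: Gbenga and Ngozi. Their combined 2/3 is pooled and carried to generation 2.
At generation 2 (Abiodun, Morounke, Segun) there are 3 shares of (2/3)/3 = 2/9 each.
Living: Morounke and Segun — each takes 2/9.
Deceased: Abiodun. That 2/9 share is carried to generation 3.
At generation 3 (Lanre) there are 1 shares of (2/9)/1 = 2/9 each.
Living: Lanre — each takes 2/9.

Chukwudi 1/3; Lanre 2/9; Morounke 2/9; Segun 2/9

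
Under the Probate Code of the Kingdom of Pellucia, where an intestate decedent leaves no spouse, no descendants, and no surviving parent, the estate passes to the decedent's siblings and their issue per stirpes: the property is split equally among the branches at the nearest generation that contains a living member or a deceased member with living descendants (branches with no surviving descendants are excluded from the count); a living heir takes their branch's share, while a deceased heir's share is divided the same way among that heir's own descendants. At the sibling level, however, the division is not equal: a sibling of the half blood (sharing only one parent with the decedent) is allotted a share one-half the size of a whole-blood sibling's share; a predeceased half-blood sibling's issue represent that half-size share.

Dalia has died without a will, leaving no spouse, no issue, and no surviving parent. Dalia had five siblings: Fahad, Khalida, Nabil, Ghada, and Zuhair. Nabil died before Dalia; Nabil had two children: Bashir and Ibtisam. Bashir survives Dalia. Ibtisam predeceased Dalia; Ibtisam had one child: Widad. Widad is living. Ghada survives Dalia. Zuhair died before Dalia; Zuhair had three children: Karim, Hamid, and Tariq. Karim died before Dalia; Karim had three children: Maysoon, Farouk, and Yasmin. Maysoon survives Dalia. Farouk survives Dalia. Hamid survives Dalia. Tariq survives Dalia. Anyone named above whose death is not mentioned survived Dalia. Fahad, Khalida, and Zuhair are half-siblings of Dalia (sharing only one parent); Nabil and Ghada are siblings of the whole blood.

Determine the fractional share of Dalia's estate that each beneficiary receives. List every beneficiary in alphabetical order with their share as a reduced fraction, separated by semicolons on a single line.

Bashir 1/7; Fahad 1/7; Farouk 1/63; Ghada 2/7; Hamid 1/21; Khalida 1/7; Maysoon 1/63; Tariq 1/21; Widad 1/7; Yasmin 1/63

No spouse, descendants, or parent survives, so the estate passes to Dalia's siblings per stirpes.
Half-blood siblings count for one-half the weight of whole-blood siblings at the initial division.
Dividing 1 in proportion to weights (total weight 7/2): Fahad (weight 1/2) → 1/7; Khalida (weight 1/2) → 1/7; Nabil (weight 1) → 2/7; Ghada (weight 1) → 2/7; Zuhair (weight 1/2) → 1/7.
Fahad is living and takes 1/7.
Khalida is living and takes 1/7.
Nabil predeceased; the 2/7 allotted to Nabil's branch passes to Nabil's issue by representation.
The 2/7 is divided into 2 equal shares of 1/7 among Bashir, Ibtisam.
Bashir is living and takes 1/7.
Ibtisam predeceased; the 1/7 allotted to Ibtisam's branch passes to Ibtisam's issue by representation.
Widad is the sole taker at this level and receives the full 1/7.
Ghada is living and takes 2/7.
Zuhair predeceased; the 1/7 allotted to Zuhair's branch passes to Zuhair's issue by representation.
The 1/7 is divided into 3 equal shares of 1/21 among Karim, Hamid, Tariq.
Karim predeceased; the 1/21 allotted to Karim's branch passes to Karim's issue by representation.
The 1/21 is divided into 3 equal shares of 1/63 among Maysoon, Farouk, Yasmin.
Maysoon is living and takes 1/63.
Farouk is living and takes 1/63.
Yasmin is living and takes 1/63.
Hamid is living and takes 1/21.
Tariq is living and takes 1/21.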